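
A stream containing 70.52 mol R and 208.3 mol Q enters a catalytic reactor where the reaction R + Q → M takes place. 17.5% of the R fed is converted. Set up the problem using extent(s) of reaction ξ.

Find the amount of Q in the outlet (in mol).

R reacted = 0.175 × 70.52 = 12.34 mol; ν_R = −1, so ξ = 12.34/1 = 12.34 mol.
Outlet amounts (n = n₀ + ν ξ):
  R: 70.52 − 1(12.34) = 58.18
  Q: 208.3 − 1(12.34) = 196
  M: 0 + 1(12.34) = 12.34

196 mol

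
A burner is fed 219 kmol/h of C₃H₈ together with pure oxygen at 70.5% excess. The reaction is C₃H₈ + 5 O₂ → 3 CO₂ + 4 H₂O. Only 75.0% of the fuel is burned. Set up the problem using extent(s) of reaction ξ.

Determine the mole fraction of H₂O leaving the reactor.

Stoichiometric O₂ = 5 × 219 = 1095 kmol/h; O₂ fed = 1095 × 1.705 = 1867 kmol/h.
Fuel reacted = 0.75 × 219 → ξ = 164.2 kmol/h.
Outlet (n = n₀ + ν ξ):
  C₃H₈: 219 − 1(164.2) = 54.75
  O₂: 1867 − 5(164.2) = 1046
  CO₂: 0 + 3(164.2) = 492.8
  H₂O: 0 + 4(164.2) = 657
Total out = 2250 kmol/h; y_H₂O = 657 / 2250 = 0.292.

0.292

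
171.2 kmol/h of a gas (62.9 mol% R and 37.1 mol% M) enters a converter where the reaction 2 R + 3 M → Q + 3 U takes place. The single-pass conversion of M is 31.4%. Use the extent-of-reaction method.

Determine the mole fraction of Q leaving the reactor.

M reacted = 0.314 × 63.52 = 19.94 kmol/h; ν_M = −3, so ξ = 19.94/3 = 6.648 kmol/h.
Outlet amounts (n = n₀ + ν ξ):
  R: 107.7 − 2(6.648) = 94.39
  M: 63.52 − 3(6.648) = 43.57
  Q: 0 + 1(6.648) = 6.648
  U: 0 + 3(6.648) = 19.94
Total out = 164.6 kmol/h; y_Q = 6.648 / 164.6 = 0.0404.

0.0404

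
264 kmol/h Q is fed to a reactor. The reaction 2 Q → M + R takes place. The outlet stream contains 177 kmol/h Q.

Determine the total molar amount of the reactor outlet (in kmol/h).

264 kmol/h

For Q: n = n₀ − 2ξ → 177 = 264 − 2ξ, giving ξ = 43.5 kmol/h.
Outlet amounts (n = n₀ + ν ξ):
  Q: 264 − 2(43.5) = 177
  M: 0 + 1(43.5) = 43.5
  R: 0 + 1(43.5) = 43.5
Total out = 177 + 43.5 + 43.5 = 264 kmol/h.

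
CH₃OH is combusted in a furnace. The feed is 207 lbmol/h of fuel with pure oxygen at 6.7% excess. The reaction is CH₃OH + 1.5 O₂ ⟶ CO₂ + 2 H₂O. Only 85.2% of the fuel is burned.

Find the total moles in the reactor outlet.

Stoichiometric O₂ = 1.5 × 207 = 310.5 lbmol/h; O₂ fed = 310.5 × 1.067 = 331.3 lbmol/h.
Fuel reacted = 0.852 × 207 → ξ = 176.4 lbmol/h.
Outlet (n = n₀ + ν ξ):
  CH₃OH: 207 − 1(176.4) = 30.64
  O₂: 331.3 − 1.5(176.4) = 66.76
  CO₂: 0 + 1(176.4) = 176.4
  H₂O: 0 + 2(176.4) = 352.7
Total out = 30.64 + 66.76 + 176.4 + 352.7 = 626.5 lbmol/h.

626 lbmol/h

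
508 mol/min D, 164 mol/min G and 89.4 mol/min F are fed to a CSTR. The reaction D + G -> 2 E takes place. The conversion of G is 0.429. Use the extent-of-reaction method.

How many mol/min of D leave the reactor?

438 mol/min

G reacted = 0.429 × 164 = 70.36 mol/min; ν_G = −1, so ξ = 70.36/1 = 70.36 mol/min.
Outlet amounts (n = n₀ + ν ξ):
  D: 508 − 1(70.36) = 437.6
  G: 164 − 1(70.36) = 93.64
  E: 0 + 2(70.36) = 140.7
  F: 89.4 (inert)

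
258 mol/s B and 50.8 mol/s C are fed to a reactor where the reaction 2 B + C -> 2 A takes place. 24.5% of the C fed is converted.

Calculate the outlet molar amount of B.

233 mol/s

C reacted = 0.245 × 50.8 = 12.45 mol/s; ν_C = −1, so ξ = 12.45/1 = 12.45 mol/s.
Outlet amounts (n = n₀ + ν ξ):
  B: 258 − 2(12.45) = 233.1
  C: 50.8 − 1(12.45) = 38.35
  A: 0 + 2(12.45) = 24.89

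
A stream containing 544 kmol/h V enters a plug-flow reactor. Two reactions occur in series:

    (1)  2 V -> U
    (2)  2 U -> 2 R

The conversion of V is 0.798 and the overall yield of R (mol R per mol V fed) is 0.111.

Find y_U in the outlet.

0.479

Conversion of V: V consumed = 2ξ₁ = 0.798 × 544 → ξ₁ = 217.1 kmol/h.
Yield of R: 2ξ₂ / 544 = 0.111 → ξ₂ = 30.19 kmol/h.
Outlet amounts (n = n₀ + Σ ν·ξ):
  V: 544 − 2(217.1) = 109.9
  U: 0 + 1(217.1) − 2(30.19) = 156.7
  R: 0 + 2(30.19) = 60.38
Total out = 326.9 kmol/h; y_U = 156.7 / 326.9 = 0.4792.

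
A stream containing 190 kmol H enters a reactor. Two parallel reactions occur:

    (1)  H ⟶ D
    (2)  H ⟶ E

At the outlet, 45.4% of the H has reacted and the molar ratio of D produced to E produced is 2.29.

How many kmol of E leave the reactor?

26.2 kmol

Conversion of H: H consumed = 0.454 × 190 = 86.26 kmol = 1ξ₁ + 1ξ₂.
Selectivity: 1ξ₁ / (1ξ₂) = 2.29 → ξ₁ = 2.29 ξ₂.
Substitute: (1·2.29 + 1) ξ₂ = 86.26 → ξ₂ = 26.22 kmol, ξ₁ = 60.04 kmol.
Outlet amounts (n = n₀ + Σ ν·ξ):
  H: 190 − 1(60.04) − 1(26.22) = 103.7
  D: 0 + 1(60.04) = 60.04
  E: 0 + 1(26.22) = 26.22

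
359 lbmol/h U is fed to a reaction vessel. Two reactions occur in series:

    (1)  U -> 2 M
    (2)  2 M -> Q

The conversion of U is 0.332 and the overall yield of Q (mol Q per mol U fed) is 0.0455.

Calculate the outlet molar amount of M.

206 lbmol/h

Conversion of U: U consumed = 1ξ₁ = 0.332 × 359 → ξ₁ = 119.2 lbmol/h.
Yield of Q: 1ξ₂ / 359 = 0.0455 → ξ₂ = 16.33 lbmol/h.
Outlet amounts (n = n₀ + Σ ν·ξ):
  U: 359 − 1(119.2) = 239.8
  M: 0 + 2(119.2) − 2(16.33) = 205.7
  Q: 0 + 1(16.33) = 16.33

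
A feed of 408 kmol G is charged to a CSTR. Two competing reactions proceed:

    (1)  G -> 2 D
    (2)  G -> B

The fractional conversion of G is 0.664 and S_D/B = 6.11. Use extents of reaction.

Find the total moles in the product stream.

Conversion of G: G consumed = 0.664 × 408 = 270.9 kmol = 1ξ₁ + 1ξ₂.
Selectivity: 2ξ₁ / (1ξ₂) = 6.11 → ξ₁ = 3.055 ξ₂.
Substitute: (1·3.055 + 1) ξ₂ = 270.9 → ξ₂ = 66.81 kmol, ξ₁ = 204.1 kmol.
Outlet amounts (n = n₀ + Σ ν·ξ):
  G: 408 − 1(204.1) − 1(66.81) = 137.1
  D: 0 + 2(204.1) = 408.2
  B: 0 + 1(66.81) = 66.81
Total out = 137.1 + 408.2 + 66.81 = 612.1 kmol.

612 kmol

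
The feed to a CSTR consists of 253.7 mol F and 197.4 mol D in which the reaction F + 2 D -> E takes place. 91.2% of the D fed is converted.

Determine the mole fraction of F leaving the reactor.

0.604

D reacted = 0.912 × 197.4 = 180 mol; ν_D = −2, so ξ = 180/2 = 90.01 mol.
Outlet amounts (n = n₀ + ν ξ):
  F: 253.7 − 1(90.01) = 163.7
  D: 197.4 − 2(90.01) = 17.37
  E: 0 + 1(90.01) = 90.01
Total out = 271.1 mol; y_F = 163.7 / 271.1 = 0.6038.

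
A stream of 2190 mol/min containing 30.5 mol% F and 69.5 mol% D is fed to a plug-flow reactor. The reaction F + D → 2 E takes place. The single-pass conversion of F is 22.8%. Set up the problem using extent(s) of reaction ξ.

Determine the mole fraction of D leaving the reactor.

0.625

F reacted = 0.228 × 668 = 152.3 mol/min; ν_F = −1, so ξ = 152.3/1 = 152.3 mol/min.
Outlet amounts (n = n₀ + ν ξ):
  F: 668 − 1(152.3) = 515.7
  D: 1522 − 1(152.3) = 1370
  E: 0 + 2(152.3) = 304.6
Total out = 2190 mol/min; y_D = 1370 / 2190 = 0.6255.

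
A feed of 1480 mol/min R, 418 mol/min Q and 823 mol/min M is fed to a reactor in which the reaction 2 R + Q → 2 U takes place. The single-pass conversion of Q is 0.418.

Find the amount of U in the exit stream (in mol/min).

Q reacted = 0.418 × 418 = 174.7 mol/min; ν_Q = −1, so ξ = 174.7/1 = 174.7 mol/min.
Outlet amounts (n = n₀ + ν ξ):
  R: 1480 − 2(174.7) = 1131
  Q: 418 − 1(174.7) = 243.3
  U: 0 + 2(174.7) = 349.4
  M: 823 (inert)

349 mol/min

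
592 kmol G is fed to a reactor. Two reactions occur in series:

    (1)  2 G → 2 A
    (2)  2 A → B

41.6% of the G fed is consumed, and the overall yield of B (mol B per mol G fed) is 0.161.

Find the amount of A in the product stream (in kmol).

55.6 kmol

Conversion of G: G consumed = 2ξ₁ = 0.416 × 592 → ξ₁ = 123.1 kmol.
Yield of B: 1ξ₂ / 592 = 0.161 → ξ₂ = 95.31 kmol.
Outlet amounts (n = n₀ + Σ ν·ξ):
  G: 592 − 2(123.1) = 345.7
  A: 0 + 2(123.1) − 2(95.31) = 55.65
  B: 0 + 1(95.31) = 95.31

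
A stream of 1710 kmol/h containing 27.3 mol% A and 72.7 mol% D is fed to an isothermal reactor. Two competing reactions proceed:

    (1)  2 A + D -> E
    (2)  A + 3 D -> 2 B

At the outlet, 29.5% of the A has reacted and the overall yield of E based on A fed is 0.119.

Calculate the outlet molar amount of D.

Yield of E: 1ξ₁ / 466.8 = 0.119 → ξ₁ = 55.55 kmol/h.
Conversion of A: 2ξ₁ + 1ξ₂ = 0.295 × 466.8 = 137.7 → ξ₂ = 26.61 kmol/h.
Outlet amounts (n = n₀ + Σ ν·ξ):
  A: 466.8 − 2(55.55) − 1(26.61) = 329.1
  D: 1243 − 1(55.55) − 3(26.61) = 1108
  E: 0 + 1(55.55) = 55.55
  B: 0 + 2(26.61) = 53.22

1110 kmol/h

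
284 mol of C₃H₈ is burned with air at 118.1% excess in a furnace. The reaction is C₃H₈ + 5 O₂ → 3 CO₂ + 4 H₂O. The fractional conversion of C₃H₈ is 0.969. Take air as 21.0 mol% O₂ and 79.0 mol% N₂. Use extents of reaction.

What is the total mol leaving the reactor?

15300 mol

Stoichiometric O₂ = 5 × 284 = 1420 mol; O₂ fed = 1420 × 2.181 = 3097 mol.
N₂ fed = 3097 × 79/21 = 11650 mol.
Fuel reacted = 0.969 × 284 → ξ = 275.2 mol.
Outlet (n = n₀ + ν ξ):
  C₃H₈: 284 − 1(275.2) = 8.804
  O₂: 3097 − 5(275.2) = 1721
  N₂: 11650 (inert)
  CO₂: 0 + 3(275.2) = 825.6
  H₂O: 0 + 4(275.2) = 1101
Total out = 8.804 + 1721 + 11650 + 825.6 + 1101 = 15310 mol.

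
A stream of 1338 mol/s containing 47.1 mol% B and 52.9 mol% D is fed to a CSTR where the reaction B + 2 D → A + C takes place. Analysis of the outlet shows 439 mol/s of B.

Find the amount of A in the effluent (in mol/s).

191 mol/s

For B: n = n₀ − 1ξ → 439 = 630.2 − 1ξ, giving ξ = 191.2 mol/s.
Outlet amounts (n = n₀ + ν ξ):
  B: 630.2 − 1(191.2) = 439
  D: 707.8 − 2(191.2) = 325.4
  A: 0 + 1(191.2) = 191.2
  C: 0 + 1(191.2) = 191.2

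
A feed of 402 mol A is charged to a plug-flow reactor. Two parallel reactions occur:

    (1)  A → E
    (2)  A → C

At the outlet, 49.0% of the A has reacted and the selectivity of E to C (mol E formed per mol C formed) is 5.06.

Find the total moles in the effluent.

402 mol

Conversion of A: A consumed = 0.49 × 402 = 197 mol = 1ξ₁ + 1ξ₂.
Selectivity: 1ξ₁ / (1ξ₂) = 5.06 → ξ₁ = 5.06 ξ₂.
Substitute: (1·5.06 + 1) ξ₂ = 197 → ξ₂ = 32.5 mol, ξ₁ = 164.5 mol.
Outlet amounts (n = n₀ + Σ ν·ξ):
  A: 402 − 1(164.5) − 1(32.5) = 205
  E: 0 + 1(164.5) = 164.5
  C: 0 + 1(32.5) = 32.5
Total out = 205 + 164.5 + 32.5 = 402 mol.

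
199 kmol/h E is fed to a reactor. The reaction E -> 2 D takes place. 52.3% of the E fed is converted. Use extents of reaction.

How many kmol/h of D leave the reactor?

208 kmol/h

E reacted = 0.523 × 199 = 104.1 kmol/h; ν_E = −1, so ξ = 104.1/1 = 104.1 kmol/h.
Outlet amounts (n = n₀ + ν ξ):
  E: 199 − 1(104.1) = 94.92
  D: 0 + 2(104.1) = 208.2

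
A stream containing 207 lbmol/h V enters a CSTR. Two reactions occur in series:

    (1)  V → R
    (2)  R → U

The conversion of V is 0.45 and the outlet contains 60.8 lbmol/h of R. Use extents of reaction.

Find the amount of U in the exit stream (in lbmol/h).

Conversion of V: V consumed = 1ξ₁ = 0.45 × 207 → ξ₁ = 93.15 lbmol/h.
R balance: n_R = 0 + 1ξ₁ − 1ξ₂ = 60.8 → ξ₂ = (1·93.15 − 60.8)/1 = 32.35 lbmol/h.
Outlet amounts (n = n₀ + Σ ν·ξ):
  V: 207 − 1(93.15) = 113.8
  R: 0 + 1(93.15) − 1(32.35) = 60.8
  U: 0 + 1(32.35) = 32.35

32.4 lbmol/h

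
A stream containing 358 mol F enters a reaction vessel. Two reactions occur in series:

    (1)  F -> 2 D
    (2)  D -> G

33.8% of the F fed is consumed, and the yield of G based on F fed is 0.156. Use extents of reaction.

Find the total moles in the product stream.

Conversion of F: F consumed = 1ξ₁ = 0.338 × 358 → ξ₁ = 121 mol.
Yield of G: 1ξ₂ / 358 = 0.156 → ξ₂ = 55.85 mol.
Outlet amounts (n = n₀ + Σ ν·ξ):
  F: 358 − 1(121) = 237
  D: 0 + 2(121) − 1(55.85) = 186.2
  G: 0 + 1(55.85) = 55.85
Total out = 237 + 186.2 + 55.85 = 479 mol.

479 mol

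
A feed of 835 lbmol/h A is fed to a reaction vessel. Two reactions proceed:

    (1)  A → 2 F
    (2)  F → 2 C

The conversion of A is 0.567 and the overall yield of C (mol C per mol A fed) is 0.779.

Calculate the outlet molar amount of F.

Conversion of A: A consumed = 1ξ₁ = 0.567 × 835 → ξ₁ = 473.4 lbmol/h.
Yield of C: 2ξ₂ / 835 = 0.779 → ξ₂ = 325.2 lbmol/h.
Outlet amounts (n = n₀ + Σ ν·ξ):
  A: 835 − 1(473.4) = 361.6
  F: 0 + 2(473.4) − 1(325.2) = 621.7
  C: 0 + 2(325.2) = 650.5

622 lbmol/h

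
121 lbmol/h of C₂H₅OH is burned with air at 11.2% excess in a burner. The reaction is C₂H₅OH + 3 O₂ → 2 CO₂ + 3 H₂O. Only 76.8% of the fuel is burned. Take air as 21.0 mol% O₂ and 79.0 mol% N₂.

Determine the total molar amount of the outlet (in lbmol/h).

2140 lbmol/h

Stoichiometric O₂ = 3 × 121 = 363 lbmol/h; O₂ fed = 363 × 1.112 = 403.7 lbmol/h.
N₂ fed = 403.7 × 79/21 = 1519 lbmol/h.
Fuel reacted = 0.768 × 121 → ξ = 92.93 lbmol/h.
Outlet (n = n₀ + ν ξ):
  C₂H₅OH: 121 − 1(92.93) = 28.07
  O₂: 403.7 − 3(92.93) = 124.9
  N₂: 1519 (inert)
  CO₂: 0 + 2(92.93) = 185.9
  H₂O: 0 + 3(92.93) = 278.8
Total out = 28.07 + 124.9 + 1519 + 185.9 + 278.8 = 2136 lbmol/h.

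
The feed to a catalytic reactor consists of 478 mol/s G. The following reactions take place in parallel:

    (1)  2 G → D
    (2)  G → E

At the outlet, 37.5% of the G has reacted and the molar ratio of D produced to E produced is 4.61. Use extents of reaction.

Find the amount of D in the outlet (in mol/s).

Conversion of G: G consumed = 0.375 × 478 = 179.2 mol/s = 2ξ₁ + 1ξ₂.
Selectivity: 1ξ₁ / (1ξ₂) = 4.61 → ξ₁ = 4.61 ξ₂.
Substitute: (2·4.61 + 1) ξ₂ = 179.2 → ξ₂ = 17.54 mol/s, ξ₁ = 80.86 mol/s.
Outlet amounts (n = n₀ + Σ ν·ξ):
  G: 478 − 2(80.86) − 1(17.54) = 298.8
  D: 0 + 1(80.86) = 80.86
  E: 0 + 1(17.54) = 17.54

80.9 mol/s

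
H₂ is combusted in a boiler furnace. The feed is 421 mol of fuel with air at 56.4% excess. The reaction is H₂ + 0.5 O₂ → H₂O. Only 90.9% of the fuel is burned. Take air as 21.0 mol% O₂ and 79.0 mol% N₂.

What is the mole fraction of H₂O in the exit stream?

0.213

Stoichiometric O₂ = 0.5 × 421 = 210.5 mol; O₂ fed = 210.5 × 1.564 = 329.2 mol.
N₂ fed = 329.2 × 79/21 = 1239 mol.
Fuel reacted = 0.909 × 421 → ξ = 382.7 mol.
Outlet (n = n₀ + ν ξ):
  H₂: 421 − 1(382.7) = 38.31
  O₂: 329.2 − 0.5(382.7) = 137.9
  N₂: 1239 (inert)
  H₂O: 0 + 1(382.7) = 382.7
Total out = 1797 mol; y_H₂O = 382.7 / 1797 = 0.2129.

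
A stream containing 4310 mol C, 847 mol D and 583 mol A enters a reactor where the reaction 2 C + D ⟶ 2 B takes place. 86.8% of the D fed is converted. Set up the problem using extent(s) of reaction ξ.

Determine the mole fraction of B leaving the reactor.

0.294

D reacted = 0.868 × 847 = 735.2 mol; ν_D = −1, so ξ = 735.2/1 = 735.2 mol.
Outlet amounts (n = n₀ + ν ξ):
  C: 4310 − 2(735.2) = 2840
  D: 847 − 1(735.2) = 111.8
  B: 0 + 2(735.2) = 1470
  A: 583 (inert)
Total out = 5005 mol; y_B = 1470 / 5005 = 0.2938.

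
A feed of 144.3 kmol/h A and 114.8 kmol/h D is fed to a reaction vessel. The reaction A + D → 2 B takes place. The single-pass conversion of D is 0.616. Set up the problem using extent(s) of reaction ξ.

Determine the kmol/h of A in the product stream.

D reacted = 0.616 × 114.8 = 70.72 kmol/h; ν_D = −1, so ξ = 70.72/1 = 70.72 kmol/h.
Outlet amounts (n = n₀ + ν ξ):
  A: 144.3 − 1(70.72) = 73.58
  D: 114.8 − 1(70.72) = 44.08
  B: 0 + 2(70.72) = 141.4

73.6 kmol/h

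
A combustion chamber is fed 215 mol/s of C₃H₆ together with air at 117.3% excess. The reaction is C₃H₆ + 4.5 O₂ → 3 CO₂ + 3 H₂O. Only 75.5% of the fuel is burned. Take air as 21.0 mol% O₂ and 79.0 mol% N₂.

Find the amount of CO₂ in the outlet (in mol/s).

487 mol/s

Stoichiometric O₂ = 4.5 × 215 = 967.5 mol/s; O₂ fed = 967.5 × 2.173 = 2102 mol/s.
N₂ fed = 2102 × 79/21 = 7909 mol/s.
Fuel reacted = 0.755 × 215 → ξ = 162.3 mol/s.
Outlet (n = n₀ + ν ξ):
  C₃H₆: 215 − 1(162.3) = 52.68
  O₂: 2102 − 4.5(162.3) = 1372
  N₂: 7909 (inert)
  CO₂: 0 + 3(162.3) = 487
  H₂O: 0 + 3(162.3) = 487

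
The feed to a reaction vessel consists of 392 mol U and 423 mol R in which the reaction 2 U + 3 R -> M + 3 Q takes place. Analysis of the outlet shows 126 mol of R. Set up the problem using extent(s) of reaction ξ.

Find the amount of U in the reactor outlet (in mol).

194 mol

For R: n = n₀ − 3ξ → 126 = 423 − 3ξ, giving ξ = 99 mol.
Outlet amounts (n = n₀ + ν ξ):
  U: 392 − 2(99) = 194
  R: 423 − 3(99) = 126
  M: 0 + 1(99) = 99
  Q: 0 + 3(99) = 297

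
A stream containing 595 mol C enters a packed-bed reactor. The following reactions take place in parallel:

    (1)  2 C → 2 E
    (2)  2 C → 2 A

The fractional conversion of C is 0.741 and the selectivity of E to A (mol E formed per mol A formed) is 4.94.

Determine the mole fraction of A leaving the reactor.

0.125

Conversion of C: C consumed = 0.741 × 595 = 440.9 mol = 2ξ₁ + 2ξ₂.
Selectivity: 2ξ₁ / (2ξ₂) = 4.94 → ξ₁ = 4.94 ξ₂.
Substitute: (2·4.94 + 2) ξ₂ = 440.9 → ξ₂ = 37.11 mol, ξ₁ = 183.3 mol.
Outlet amounts (n = n₀ + Σ ν·ξ):
  C: 595 − 2(183.3) − 2(37.11) = 154.1
  E: 0 + 2(183.3) = 366.7
  A: 0 + 2(37.11) = 74.22
Total out = 595 mol; y_A = 74.22 / 595 = 0.1247.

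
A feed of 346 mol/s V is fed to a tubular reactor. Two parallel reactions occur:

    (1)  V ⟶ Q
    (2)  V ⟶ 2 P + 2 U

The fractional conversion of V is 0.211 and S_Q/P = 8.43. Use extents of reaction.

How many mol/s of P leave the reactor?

8.18 mol/s

Conversion of V: V consumed = 0.211 × 346 = 73.01 mol/s = 1ξ₁ + 1ξ₂.
Selectivity: 1ξ₁ / (2ξ₂) = 8.43 → ξ₁ = 16.86 ξ₂.
Substitute: (1·16.86 + 1) ξ₂ = 73.01 → ξ₂ = 4.088 mol/s, ξ₁ = 68.92 mol/s.
Outlet amounts (n = n₀ + Σ ν·ξ):
  V: 346 − 1(68.92) − 1(4.088) = 273
  Q: 0 + 1(68.92) = 68.92
  P: 0 + 2(4.088) = 8.175
  U: 0 + 2(4.088) = 8.175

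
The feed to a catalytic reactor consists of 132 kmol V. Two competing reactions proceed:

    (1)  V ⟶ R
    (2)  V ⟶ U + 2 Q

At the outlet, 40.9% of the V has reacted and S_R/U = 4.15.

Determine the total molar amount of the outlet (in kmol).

Conversion of V: V consumed = 0.409 × 132 = 53.99 kmol = 1ξ₁ + 1ξ₂.
Selectivity: 1ξ₁ / (1ξ₂) = 4.15 → ξ₁ = 4.15 ξ₂.
Substitute: (1·4.15 + 1) ξ₂ = 53.99 → ξ₂ = 10.48 kmol, ξ₁ = 43.5 kmol.
Outlet amounts (n = n₀ + Σ ν·ξ):
  V: 132 − 1(43.5) − 1(10.48) = 78.01
  R: 0 + 1(43.5) = 43.5
  U: 0 + 1(10.48) = 10.48
  Q: 0 + 2(10.48) = 20.97
Total out = 78.01 + 43.5 + 10.48 + 20.97 = 153 kmol.

153 kmol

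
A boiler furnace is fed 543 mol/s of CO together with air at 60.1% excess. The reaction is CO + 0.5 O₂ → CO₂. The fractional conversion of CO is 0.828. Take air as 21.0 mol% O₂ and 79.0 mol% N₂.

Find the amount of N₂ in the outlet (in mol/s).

1640 mol/s

Stoichiometric O₂ = 0.5 × 543 = 271.5 mol/s; O₂ fed = 271.5 × 1.601 = 434.7 mol/s.
N₂ fed = 434.7 × 79/21 = 1635 mol/s.
Fuel reacted = 0.828 × 543 → ξ = 449.6 mol/s.
Outlet (n = n₀ + ν ξ):
  CO: 543 − 1(449.6) = 93.4
  O₂: 434.7 − 0.5(449.6) = 209.9
  N₂: 1635 (inert)
  CO₂: 0 + 1(449.6) = 449.6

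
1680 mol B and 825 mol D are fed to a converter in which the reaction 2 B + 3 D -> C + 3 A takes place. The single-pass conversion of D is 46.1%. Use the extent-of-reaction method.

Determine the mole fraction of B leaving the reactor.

0.6

D reacted = 0.461 × 825 = 380.3 mol; ν_D = −3, so ξ = 380.3/3 = 126.8 mol.
Outlet amounts (n = n₀ + ν ξ):
  B: 1680 − 2(126.8) = 1426
  D: 825 − 3(126.8) = 444.7
  C: 0 + 1(126.8) = 126.8
  A: 0 + 3(126.8) = 380.3
Total out = 2378 mol; y_B = 1426 / 2378 = 0.5998.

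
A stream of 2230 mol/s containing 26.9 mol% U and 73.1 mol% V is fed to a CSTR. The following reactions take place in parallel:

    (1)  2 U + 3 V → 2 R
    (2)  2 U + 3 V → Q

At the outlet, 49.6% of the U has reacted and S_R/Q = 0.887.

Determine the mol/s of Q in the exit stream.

Conversion of U: U consumed = 0.496 × 599.9 = 297.5 mol/s = 2ξ₁ + 2ξ₂.
Selectivity: 2ξ₁ / (1ξ₂) = 0.887 → ξ₁ = 0.4435 ξ₂.
Substitute: (2·0.4435 + 2) ξ₂ = 297.5 → ξ₂ = 103.1 mol/s, ξ₁ = 45.71 mol/s.
Outlet amounts (n = n₀ + Σ ν·ξ):
  U: 599.9 − 2(45.71) − 2(103.1) = 302.3
  V: 1630 − 3(45.71) − 3(103.1) = 1184
  R: 0 + 2(45.71) = 91.41
  Q: 0 + 1(103.1) = 103.1

103 mol/s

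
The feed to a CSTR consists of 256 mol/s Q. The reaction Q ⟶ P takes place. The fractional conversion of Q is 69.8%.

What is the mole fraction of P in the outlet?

0.698

Q reacted = 0.698 × 256 = 178.7 mol/s; ν_Q = −1, so ξ = 178.7/1 = 178.7 mol/s.
Outlet amounts (n = n₀ + ν ξ):
  Q: 256 − 1(178.7) = 77.31
  P: 0 + 1(178.7) = 178.7
Total out = 256 mol/s; y_P = 178.7 / 256 = 0.698.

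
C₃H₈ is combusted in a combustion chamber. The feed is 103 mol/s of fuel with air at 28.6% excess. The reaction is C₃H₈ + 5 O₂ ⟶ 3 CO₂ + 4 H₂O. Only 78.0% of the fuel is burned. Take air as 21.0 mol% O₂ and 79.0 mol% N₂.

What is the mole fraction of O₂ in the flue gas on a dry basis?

0.0864

Stoichiometric O₂ = 5 × 103 = 515 mol/s; O₂ fed = 515 × 1.286 = 662.3 mol/s.
N₂ fed = 662.3 × 79/21 = 2491 mol/s.
Fuel reacted = 0.78 × 103 → ξ = 80.34 mol/s.
Outlet (n = n₀ + ν ξ):
  C₃H₈: 103 − 1(80.34) = 22.66
  O₂: 662.3 − 5(80.34) = 260.6
  N₂: 2491 (inert)
  CO₂: 0 + 3(80.34) = 241
  H₂O: 0 + 4(80.34) = 321.4
Dry total = 3016 mol/s; y_O₂ (dry) = 260.6 / 3016 = 0.08641.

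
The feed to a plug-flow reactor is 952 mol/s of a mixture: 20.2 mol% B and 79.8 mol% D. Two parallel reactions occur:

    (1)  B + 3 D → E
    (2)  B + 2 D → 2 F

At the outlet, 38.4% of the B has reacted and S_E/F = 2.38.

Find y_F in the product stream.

0.0339

Conversion of B: B consumed = 0.384 × 192.3 = 73.84 mol/s = 1ξ₁ + 1ξ₂.
Selectivity: 1ξ₁ / (2ξ₂) = 2.38 → ξ₁ = 4.76 ξ₂.
Substitute: (1·4.76 + 1) ξ₂ = 73.84 → ξ₂ = 12.82 mol/s, ξ₁ = 61.02 mol/s.
Outlet amounts (n = n₀ + Σ ν·ξ):
  B: 192.3 − 1(61.02) − 1(12.82) = 118.5
  D: 759.7 − 3(61.02) − 2(12.82) = 551
  E: 0 + 1(61.02) = 61.02
  F: 0 + 2(12.82) = 25.64
Total out = 756.1 mol/s; y_F = 25.64 / 756.1 = 0.03391.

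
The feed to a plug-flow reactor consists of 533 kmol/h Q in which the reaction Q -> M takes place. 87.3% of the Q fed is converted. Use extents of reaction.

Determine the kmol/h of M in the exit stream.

465 kmol/h

Q reacted = 0.873 × 533 = 465.3 kmol/h; ν_Q = −1, so ξ = 465.3/1 = 465.3 kmol/h.
Outlet amounts (n = n₀ + ν ξ):
  Q: 533 − 1(465.3) = 67.69
  M: 0 + 1(465.3) = 465.3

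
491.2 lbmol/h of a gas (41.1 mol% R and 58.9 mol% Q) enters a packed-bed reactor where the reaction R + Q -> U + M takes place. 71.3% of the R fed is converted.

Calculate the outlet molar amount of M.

144 lbmol/h

R reacted = 0.713 × 201.9 = 143.9 lbmol/h; ν_R = −1, so ξ = 143.9/1 = 143.9 lbmol/h.
Outlet amounts (n = n₀ + ν ξ):
  R: 201.9 − 1(143.9) = 57.94
  Q: 289.3 − 1(143.9) = 145.4
  U: 0 + 1(143.9) = 143.9
  M: 0 + 1(143.9) = 143.9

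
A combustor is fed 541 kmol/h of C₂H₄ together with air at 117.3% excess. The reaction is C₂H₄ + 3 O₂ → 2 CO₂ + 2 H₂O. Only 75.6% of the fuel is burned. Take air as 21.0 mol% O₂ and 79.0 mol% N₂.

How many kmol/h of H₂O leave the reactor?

818 kmol/h

Stoichiometric O₂ = 3 × 541 = 1623 kmol/h; O₂ fed = 1623 × 2.173 = 3527 kmol/h.
N₂ fed = 3527 × 79/21 = 13270 kmol/h.
Fuel reacted = 0.756 × 541 → ξ = 409 kmol/h.
Outlet (n = n₀ + ν ξ):
  C₂H₄: 541 − 1(409) = 132
  O₂: 3527 − 3(409) = 2300
  N₂: 13270 (inert)
  CO₂: 0 + 2(409) = 818
  H₂O: 0 + 2(409) = 818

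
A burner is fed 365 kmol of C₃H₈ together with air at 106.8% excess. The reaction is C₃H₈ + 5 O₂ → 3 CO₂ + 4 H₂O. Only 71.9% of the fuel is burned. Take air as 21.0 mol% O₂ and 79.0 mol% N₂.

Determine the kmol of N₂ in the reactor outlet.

14200 kmol

Stoichiometric O₂ = 5 × 365 = 1825 kmol; O₂ fed = 1825 × 2.068 = 3774 kmol.
N₂ fed = 3774 × 79/21 = 14200 kmol.
Fuel reacted = 0.719 × 365 → ξ = 262.4 kmol.
Outlet (n = n₀ + ν ξ):
  C₃H₈: 365 − 1(262.4) = 102.6
  O₂: 3774 − 5(262.4) = 2462
  N₂: 14200 (inert)
  CO₂: 0 + 3(262.4) = 787.3
  H₂O: 0 + 4(262.4) = 1050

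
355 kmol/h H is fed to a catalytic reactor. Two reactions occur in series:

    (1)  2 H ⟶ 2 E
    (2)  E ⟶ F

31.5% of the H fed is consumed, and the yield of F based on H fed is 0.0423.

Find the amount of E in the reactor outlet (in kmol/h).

Conversion of H: H consumed = 2ξ₁ = 0.315 × 355 → ξ₁ = 55.91 kmol/h.
Yield of F: 1ξ₂ / 355 = 0.0423 → ξ₂ = 15.02 kmol/h.
Outlet amounts (n = n₀ + Σ ν·ξ):
  H: 355 − 2(55.91) = 243.2
  E: 0 + 2(55.91) − 1(15.02) = 96.81
  F: 0 + 1(15.02) = 15.02

96.8 kmol/h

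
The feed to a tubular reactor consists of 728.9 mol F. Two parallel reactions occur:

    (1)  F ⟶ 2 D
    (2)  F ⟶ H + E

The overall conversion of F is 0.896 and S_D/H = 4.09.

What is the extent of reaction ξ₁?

ξ₁ = 439 mol

Conversion of F: F consumed = 0.896 × 728.9 = 653.1 mol = 1ξ₁ + 1ξ₂.
Selectivity: 2ξ₁ / (1ξ₂) = 4.09 → ξ₁ = 2.045 ξ₂.
Substitute: (1·2.045 + 1) ξ₂ = 653.1 → ξ₂ = 214.5 mol, ξ₁ = 438.6 mol.
Outlet amounts (n = n₀ + Σ ν·ξ):
  F: 728.9 − 1(438.6) − 1(214.5) = 75.81
  D: 0 + 2(438.6) = 877.2
  H: 0 + 1(214.5) = 214.5
  E: 0 + 1(214.5) = 214.5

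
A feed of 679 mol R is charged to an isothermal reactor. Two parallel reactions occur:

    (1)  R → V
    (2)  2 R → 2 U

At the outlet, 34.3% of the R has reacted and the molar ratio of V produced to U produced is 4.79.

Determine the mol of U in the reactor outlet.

40.2 mol

Conversion of R: R consumed = 0.343 × 679 = 232.9 mol = 1ξ₁ + 2ξ₂.
Selectivity: 1ξ₁ / (2ξ₂) = 4.79 → ξ₁ = 9.58 ξ₂.
Substitute: (1·9.58 + 2) ξ₂ = 232.9 → ξ₂ = 20.11 mol, ξ₁ = 192.7 mol.
Outlet amounts (n = n₀ + Σ ν·ξ):
  R: 679 − 1(192.7) − 2(20.11) = 446.1
  V: 0 + 1(192.7) = 192.7
  U: 0 + 2(20.11) = 40.22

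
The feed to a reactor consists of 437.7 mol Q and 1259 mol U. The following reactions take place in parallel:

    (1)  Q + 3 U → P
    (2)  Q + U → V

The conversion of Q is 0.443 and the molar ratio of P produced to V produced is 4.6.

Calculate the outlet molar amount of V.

34.6 mol

Conversion of Q: Q consumed = 0.443 × 437.7 = 193.9 mol = 1ξ₁ + 1ξ₂.
Selectivity: 1ξ₁ / (1ξ₂) = 4.6 → ξ₁ = 4.6 ξ₂.
Substitute: (1·4.6 + 1) ξ₂ = 193.9 → ξ₂ = 34.63 mol, ξ₁ = 159.3 mol.
Outlet amounts (n = n₀ + Σ ν·ξ):
  Q: 437.7 − 1(159.3) − 1(34.63) = 243.8
  U: 1259 − 3(159.3) − 1(34.63) = 746.5
  P: 0 + 1(159.3) = 159.3
  V: 0 + 1(34.63) = 34.63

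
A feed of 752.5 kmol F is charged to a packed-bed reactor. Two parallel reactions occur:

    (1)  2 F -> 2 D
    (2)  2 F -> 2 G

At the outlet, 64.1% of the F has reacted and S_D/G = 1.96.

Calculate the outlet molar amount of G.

163 kmol

Conversion of F: F consumed = 0.641 × 752.5 = 482.4 kmol = 2ξ₁ + 2ξ₂.
Selectivity: 2ξ₁ / (2ξ₂) = 1.96 → ξ₁ = 1.96 ξ₂.
Substitute: (2·1.96 + 2) ξ₂ = 482.4 → ξ₂ = 81.48 kmol, ξ₁ = 159.7 kmol.
Outlet amounts (n = n₀ + Σ ν·ξ):
  F: 752.5 − 2(159.7) − 2(81.48) = 270.1
  D: 0 + 2(159.7) = 319.4
  G: 0 + 2(81.48) = 163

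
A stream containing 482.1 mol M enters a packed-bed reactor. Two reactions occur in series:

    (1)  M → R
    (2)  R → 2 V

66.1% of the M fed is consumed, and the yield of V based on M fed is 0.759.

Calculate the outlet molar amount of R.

136 mol

Conversion of M: M consumed = 1ξ₁ = 0.661 × 482.1 → ξ₁ = 318.7 mol.
Yield of V: 2ξ₂ / 482.1 = 0.759 → ξ₂ = 183 mol.
Outlet amounts (n = n₀ + Σ ν·ξ):
  M: 482.1 − 1(318.7) = 163.4
  R: 0 + 1(318.7) − 1(183) = 135.7
  V: 0 + 2(183) = 365.9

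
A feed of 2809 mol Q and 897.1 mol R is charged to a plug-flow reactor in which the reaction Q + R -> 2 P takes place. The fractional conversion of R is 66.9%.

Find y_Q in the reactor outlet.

0.596

R reacted = 0.669 × 897.1 = 600.2 mol; ν_R = −1, so ξ = 600.2/1 = 600.2 mol.
Outlet amounts (n = n₀ + ν ξ):
  Q: 2809 − 1(600.2) = 2209
  R: 897.1 − 1(600.2) = 296.9
  P: 0 + 2(600.2) = 1200
Total out = 3706 mol; y_Q = 2209 / 3706 = 0.596.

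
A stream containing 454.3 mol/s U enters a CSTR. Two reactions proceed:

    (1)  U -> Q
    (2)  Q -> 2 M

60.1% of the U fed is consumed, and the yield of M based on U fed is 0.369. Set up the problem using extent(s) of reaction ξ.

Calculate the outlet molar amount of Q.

189 mol/s

Conversion of U: U consumed = 1ξ₁ = 0.601 × 454.3 → ξ₁ = 273 mol/s.
Yield of M: 2ξ₂ / 454.3 = 0.369 → ξ₂ = 83.82 mol/s.
Outlet amounts (n = n₀ + Σ ν·ξ):
  U: 454.3 − 1(273) = 181.3
  Q: 0 + 1(273) − 1(83.82) = 189.2
  M: 0 + 2(83.82) = 167.6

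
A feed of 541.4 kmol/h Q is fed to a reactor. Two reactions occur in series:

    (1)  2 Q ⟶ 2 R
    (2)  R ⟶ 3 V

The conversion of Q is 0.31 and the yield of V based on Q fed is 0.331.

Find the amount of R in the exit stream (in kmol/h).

Conversion of Q: Q consumed = 2ξ₁ = 0.31 × 541.4 → ξ₁ = 83.92 kmol/h.
Yield of V: 3ξ₂ / 541.4 = 0.331 → ξ₂ = 59.73 kmol/h.
Outlet amounts (n = n₀ + Σ ν·ξ):
  Q: 541.4 − 2(83.92) = 373.6
  R: 0 + 2(83.92) − 1(59.73) = 108.1
  V: 0 + 3(59.73) = 179.2

108 kmol/h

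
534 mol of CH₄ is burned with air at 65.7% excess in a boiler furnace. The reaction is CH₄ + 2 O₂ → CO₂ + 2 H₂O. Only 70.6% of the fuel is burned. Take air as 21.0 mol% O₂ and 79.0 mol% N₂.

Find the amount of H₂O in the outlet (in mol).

Stoichiometric O₂ = 2 × 534 = 1068 mol; O₂ fed = 1068 × 1.657 = 1770 mol.
N₂ fed = 1770 × 79/21 = 6657 mol.
Fuel reacted = 0.706 × 534 → ξ = 377 mol.
Outlet (n = n₀ + ν ξ):
  CH₄: 534 − 1(377) = 157
  O₂: 1770 − 2(377) = 1016
  N₂: 6657 (inert)
  CO₂: 0 + 1(377) = 377
  H₂O: 0 + 2(377) = 754

754 mol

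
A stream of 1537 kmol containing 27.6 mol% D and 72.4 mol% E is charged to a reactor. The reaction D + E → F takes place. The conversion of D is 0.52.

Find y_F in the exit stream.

D reacted = 0.52 × 424.2 = 220.6 kmol; ν_D = −1, so ξ = 220.6/1 = 220.6 kmol.
Outlet amounts (n = n₀ + ν ξ):
  D: 424.2 − 1(220.6) = 203.6
  E: 1113 − 1(220.6) = 892.2
  F: 0 + 1(220.6) = 220.6
Total out = 1316 kmol; y_F = 220.6 / 1316 = 0.1676.

0.168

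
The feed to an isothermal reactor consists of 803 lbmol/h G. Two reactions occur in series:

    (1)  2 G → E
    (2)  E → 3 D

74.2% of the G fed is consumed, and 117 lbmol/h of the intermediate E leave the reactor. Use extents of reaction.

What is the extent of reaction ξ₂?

Conversion of G: G consumed = 2ξ₁ = 0.742 × 803 → ξ₁ = 297.9 lbmol/h.
E balance: n_E = 0 + 1ξ₁ − 1ξ₂ = 117 → ξ₂ = (1·297.9 − 117)/1 = 180.9 lbmol/h.
Outlet amounts (n = n₀ + Σ ν·ξ):
  G: 803 − 2(297.9) = 207.2
  E: 0 + 1(297.9) − 1(180.9) = 117
  D: 0 + 3(180.9) = 542.7

ξ₂ = 181 lbmol/h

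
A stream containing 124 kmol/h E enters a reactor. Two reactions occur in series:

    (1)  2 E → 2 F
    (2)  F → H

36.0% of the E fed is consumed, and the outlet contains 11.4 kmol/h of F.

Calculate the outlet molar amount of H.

Conversion of E: E consumed = 2ξ₁ = 0.36 × 124 → ξ₁ = 22.32 kmol/h.
F balance: n_F = 0 + 2ξ₁ − 1ξ₂ = 11.4 → ξ₂ = (2·22.32 − 11.4)/1 = 33.24 kmol/h.
Outlet amounts (n = n₀ + Σ ν·ξ):
  E: 124 − 2(22.32) = 79.36
  F: 0 + 2(22.32) − 1(33.24) = 11.4
  H: 0 + 1(33.24) = 33.24

33.2 kmol/h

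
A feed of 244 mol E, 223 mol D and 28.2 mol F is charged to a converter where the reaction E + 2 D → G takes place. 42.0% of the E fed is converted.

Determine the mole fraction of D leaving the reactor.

0.0622

E reacted = 0.42 × 244 = 102.5 mol; ν_E = −1, so ξ = 102.5/1 = 102.5 mol.
Outlet amounts (n = n₀ + ν ξ):
  E: 244 − 1(102.5) = 141.5
  D: 223 − 2(102.5) = 18.04
  G: 0 + 1(102.5) = 102.5
  F: 28.2 (inert)
Total out = 290.2 mol; y_D = 18.04 / 290.2 = 0.06216.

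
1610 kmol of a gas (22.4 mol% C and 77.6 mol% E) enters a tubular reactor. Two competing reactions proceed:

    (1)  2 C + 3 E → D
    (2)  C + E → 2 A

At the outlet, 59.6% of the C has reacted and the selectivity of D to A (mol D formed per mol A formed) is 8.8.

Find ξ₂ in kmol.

ξ₂ = 5.94 kmol

Conversion of C: C consumed = 0.596 × 360.6 = 214.9 kmol = 2ξ₁ + 1ξ₂.
Selectivity: 1ξ₁ / (2ξ₂) = 8.8 → ξ₁ = 17.6 ξ₂.
Substitute: (2·17.6 + 1) ξ₂ = 214.9 → ξ₂ = 5.938 kmol, ξ₁ = 104.5 kmol.
Outlet amounts (n = n₀ + Σ ν·ξ):
  C: 360.6 − 2(104.5) − 1(5.938) = 145.7
  E: 1249 − 3(104.5) − 1(5.938) = 929.9
  D: 0 + 1(104.5) = 104.5
  A: 0 + 2(5.938) = 11.88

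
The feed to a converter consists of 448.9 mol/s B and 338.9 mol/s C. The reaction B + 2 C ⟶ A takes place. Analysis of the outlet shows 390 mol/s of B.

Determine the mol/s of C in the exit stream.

For B: n = n₀ − 1ξ → 390 = 448.9 − 1ξ, giving ξ = 58.9 mol/s.
Outlet amounts (n = n₀ + ν ξ):
  B: 448.9 − 1(58.9) = 390
  C: 338.9 − 2(58.9) = 221.1
  A: 0 + 1(58.9) = 58.9

221 mol/s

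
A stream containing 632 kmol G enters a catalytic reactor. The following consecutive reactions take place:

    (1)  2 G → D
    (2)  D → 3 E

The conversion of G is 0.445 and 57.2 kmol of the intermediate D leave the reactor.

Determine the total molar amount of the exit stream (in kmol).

Conversion of G: G consumed = 2ξ₁ = 0.445 × 632 → ξ₁ = 140.6 kmol.
D balance: n_D = 0 + 1ξ₁ − 1ξ₂ = 57.2 → ξ₂ = (1·140.6 − 57.2)/1 = 83.42 kmol.
Outlet amounts (n = n₀ + Σ ν·ξ):
  G: 632 − 2(140.6) = 350.8
  D: 0 + 1(140.6) − 1(83.42) = 57.2
  E: 0 + 3(83.42) = 250.3
Total out = 350.8 + 57.2 + 250.3 = 658.2 kmol.

658 kmol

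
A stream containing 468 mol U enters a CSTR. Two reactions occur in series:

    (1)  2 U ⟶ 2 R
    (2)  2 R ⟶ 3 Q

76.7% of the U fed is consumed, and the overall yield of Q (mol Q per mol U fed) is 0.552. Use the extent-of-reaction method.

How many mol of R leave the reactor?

187 mol

Conversion of U: U consumed = 2ξ₁ = 0.767 × 468 → ξ₁ = 179.5 mol.
Yield of Q: 3ξ₂ / 468 = 0.552 → ξ₂ = 86.11 mol.
Outlet amounts (n = n₀ + Σ ν·ξ):
  U: 468 − 2(179.5) = 109
  R: 0 + 2(179.5) − 2(86.11) = 186.7
  Q: 0 + 3(86.11) = 258.3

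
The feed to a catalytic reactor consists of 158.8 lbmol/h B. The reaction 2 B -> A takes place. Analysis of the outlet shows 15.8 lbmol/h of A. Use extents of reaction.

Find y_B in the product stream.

0.89

For A: n = n₀ + 1ξ → 15.8 = 0 + 1ξ, giving ξ = 15.8 lbmol/h.
Outlet amounts (n = n₀ + ν ξ):
  B: 158.8 − 2(15.8) = 127.2
  A: 0 + 1(15.8) = 15.8
Total out = 143 lbmol/h; y_B = 127.2 / 143 = 0.8895.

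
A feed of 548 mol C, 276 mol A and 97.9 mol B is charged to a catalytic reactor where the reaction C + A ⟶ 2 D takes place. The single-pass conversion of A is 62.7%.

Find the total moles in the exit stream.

A reacted = 0.627 × 276 = 173.1 mol; ν_A = −1, so ξ = 173.1/1 = 173.1 mol.
Outlet amounts (n = n₀ + ν ξ):
  C: 548 − 1(173.1) = 374.9
  A: 276 − 1(173.1) = 102.9
  D: 0 + 2(173.1) = 346.1
  B: 97.9 (inert)
Total out = 374.9 + 102.9 + 346.1 + 97.9 = 921.9 mol.

922 mol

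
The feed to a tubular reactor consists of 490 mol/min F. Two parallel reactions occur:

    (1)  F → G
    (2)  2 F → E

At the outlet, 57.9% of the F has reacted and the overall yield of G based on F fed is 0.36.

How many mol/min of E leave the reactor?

Yield of G: 1ξ₁ / 490 = 0.36 → ξ₁ = 176.4 mol/min.
Conversion of F: 1ξ₁ + 2ξ₂ = 0.579 × 490 = 283.7 → ξ₂ = 53.65 mol/min.
Outlet amounts (n = n₀ + Σ ν·ξ):
  F: 490 − 1(176.4) − 2(53.65) = 206.3
  G: 0 + 1(176.4) = 176.4
  E: 0 + 1(53.65) = 53.65

53.7 mol/min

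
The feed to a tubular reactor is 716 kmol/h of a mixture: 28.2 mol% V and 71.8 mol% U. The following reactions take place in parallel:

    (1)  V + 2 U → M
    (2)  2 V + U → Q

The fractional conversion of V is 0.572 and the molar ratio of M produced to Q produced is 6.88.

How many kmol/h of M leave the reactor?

Conversion of V: V consumed = 0.572 × 201.9 = 115.5 kmol/h = 1ξ₁ + 2ξ₂.
Selectivity: 1ξ₁ / (1ξ₂) = 6.88 → ξ₁ = 6.88 ξ₂.
Substitute: (1·6.88 + 2) ξ₂ = 115.5 → ξ₂ = 13.01 kmol/h, ξ₁ = 89.48 kmol/h.
Outlet amounts (n = n₀ + Σ ν·ξ):
  V: 201.9 − 1(89.48) − 2(13.01) = 86.42
  U: 514.1 − 2(89.48) − 1(13.01) = 322.1
  M: 0 + 1(89.48) = 89.48
  Q: 0 + 1(13.01) = 13.01

89.5 kmol/h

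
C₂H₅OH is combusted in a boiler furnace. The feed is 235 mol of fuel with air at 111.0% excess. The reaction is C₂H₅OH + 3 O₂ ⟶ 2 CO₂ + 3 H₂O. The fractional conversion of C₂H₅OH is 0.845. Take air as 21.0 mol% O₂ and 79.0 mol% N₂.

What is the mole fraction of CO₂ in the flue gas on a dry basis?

Stoichiometric O₂ = 3 × 235 = 705 mol; O₂ fed = 705 × 2.110 = 1488 mol.
N₂ fed = 1488 × 79/21 = 5596 mol.
Fuel reacted = 0.845 × 235 → ξ = 198.6 mol.
Outlet (n = n₀ + ν ξ):
  C₂H₅OH: 235 − 1(198.6) = 36.43
  O₂: 1488 − 3(198.6) = 891.8
  N₂: 5596 (inert)
  CO₂: 0 + 2(198.6) = 397.1
  H₂O: 0 + 3(198.6) = 595.7
Dry total = 6921 mol; y_CO₂ (dry) = 397.1 / 6921 = 0.05738.

0.0574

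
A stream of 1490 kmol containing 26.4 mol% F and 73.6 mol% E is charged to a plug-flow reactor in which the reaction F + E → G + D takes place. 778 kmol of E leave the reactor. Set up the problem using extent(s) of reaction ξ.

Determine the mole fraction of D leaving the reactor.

0.214

For E: n = n₀ − 1ξ → 778 = 1097 − 1ξ, giving ξ = 318.6 kmol.
Outlet amounts (n = n₀ + ν ξ):
  F: 393.4 − 1(318.6) = 74.72
  E: 1097 − 1(318.6) = 778
  G: 0 + 1(318.6) = 318.6
  D: 0 + 1(318.6) = 318.6
Total out = 1490 kmol; y_D = 318.6 / 1490 = 0.2139.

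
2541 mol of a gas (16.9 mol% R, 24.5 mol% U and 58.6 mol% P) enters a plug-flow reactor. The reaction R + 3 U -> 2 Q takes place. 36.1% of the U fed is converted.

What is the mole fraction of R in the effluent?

U reacted = 0.361 × 622.5 = 224.7 mol; ν_U = −3, so ξ = 224.7/3 = 74.91 mol.
Outlet amounts (n = n₀ + ν ξ):
  R: 429.4 − 1(74.91) = 354.5
  U: 622.5 − 3(74.91) = 397.8
  Q: 0 + 2(74.91) = 149.8
  P: 1489 (inert)
Total out = 2391 mol; y_R = 354.5 / 2391 = 0.1483.

0.148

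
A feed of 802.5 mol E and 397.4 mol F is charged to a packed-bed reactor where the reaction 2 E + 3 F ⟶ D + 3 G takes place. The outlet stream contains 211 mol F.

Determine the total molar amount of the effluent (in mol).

1140 mol

For F: n = n₀ − 3ξ → 211 = 397.4 − 3ξ, giving ξ = 62.13 mol.
Outlet amounts (n = n₀ + ν ξ):
  E: 802.5 − 2(62.13) = 678.2
  F: 397.4 − 3(62.13) = 211
  D: 0 + 1(62.13) = 62.13
  G: 0 + 3(62.13) = 186.4
Total out = 678.2 + 211 + 62.13 + 186.4 = 1138 mol.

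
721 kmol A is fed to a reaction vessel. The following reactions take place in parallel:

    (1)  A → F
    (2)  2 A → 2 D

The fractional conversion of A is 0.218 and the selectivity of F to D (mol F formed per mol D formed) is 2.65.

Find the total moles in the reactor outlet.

721 kmol

Conversion of A: A consumed = 0.218 × 721 = 157.2 kmol = 1ξ₁ + 2ξ₂.
Selectivity: 1ξ₁ / (2ξ₂) = 2.65 → ξ₁ = 5.3 ξ₂.
Substitute: (1·5.3 + 2) ξ₂ = 157.2 → ξ₂ = 21.53 kmol, ξ₁ = 114.1 kmol.
Outlet amounts (n = n₀ + Σ ν·ξ):
  A: 721 − 1(114.1) − 2(21.53) = 563.8
  F: 0 + 1(114.1) = 114.1
  D: 0 + 2(21.53) = 43.06
Total out = 563.8 + 114.1 + 43.06 = 721 kmol.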